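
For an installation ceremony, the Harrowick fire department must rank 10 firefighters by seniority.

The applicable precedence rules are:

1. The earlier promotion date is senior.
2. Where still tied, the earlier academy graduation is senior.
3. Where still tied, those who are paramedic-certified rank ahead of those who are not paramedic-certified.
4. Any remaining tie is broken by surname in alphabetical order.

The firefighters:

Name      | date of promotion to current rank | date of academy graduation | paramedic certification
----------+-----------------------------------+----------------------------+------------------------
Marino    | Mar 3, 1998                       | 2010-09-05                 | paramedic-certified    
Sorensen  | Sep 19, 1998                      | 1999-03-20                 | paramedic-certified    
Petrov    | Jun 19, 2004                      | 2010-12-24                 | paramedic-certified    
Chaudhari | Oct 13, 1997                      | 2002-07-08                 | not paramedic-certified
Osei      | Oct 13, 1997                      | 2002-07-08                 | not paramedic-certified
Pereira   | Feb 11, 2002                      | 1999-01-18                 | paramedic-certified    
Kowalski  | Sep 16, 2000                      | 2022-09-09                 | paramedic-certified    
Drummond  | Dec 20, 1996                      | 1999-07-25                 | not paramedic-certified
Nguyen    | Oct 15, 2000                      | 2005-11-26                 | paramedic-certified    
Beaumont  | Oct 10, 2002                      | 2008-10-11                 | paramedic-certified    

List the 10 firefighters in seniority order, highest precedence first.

By date of promotion to current rank (earlier first): Drummond (Dec 20, 1996); then Chaudhari and Osei (both Oct 13, 1997); then Marino (Mar 3, 1998); then Sorensen (Sep 19, 1998); then Kowalski (Sep 16, 2000); then Nguyen (Oct 15, 2000); then Pereira (Feb 11, 2002); then Beaumont (Oct 10, 2002); then Petrov (Jun 19, 2004).
Chaudhari and Osei both have date of academy graduation 2002-07-08, so the next rule applies.
Chaudhari and Osei are each not paramedic-certified, so the next rule applies.
Among Chaudhari and Osei, alphabetically by surname: Chaudhari before Osei.
Full order: Drummond, Chaudhari, Osei, Marino, Sorensen, Kowalski, Nguyen, Pereira, Beaumont, Petrov.

Drummond, Chaudhari, Osei, Marino, Sorensen, Kowalski, Nguyen, Pereira, Beaumont, Petrov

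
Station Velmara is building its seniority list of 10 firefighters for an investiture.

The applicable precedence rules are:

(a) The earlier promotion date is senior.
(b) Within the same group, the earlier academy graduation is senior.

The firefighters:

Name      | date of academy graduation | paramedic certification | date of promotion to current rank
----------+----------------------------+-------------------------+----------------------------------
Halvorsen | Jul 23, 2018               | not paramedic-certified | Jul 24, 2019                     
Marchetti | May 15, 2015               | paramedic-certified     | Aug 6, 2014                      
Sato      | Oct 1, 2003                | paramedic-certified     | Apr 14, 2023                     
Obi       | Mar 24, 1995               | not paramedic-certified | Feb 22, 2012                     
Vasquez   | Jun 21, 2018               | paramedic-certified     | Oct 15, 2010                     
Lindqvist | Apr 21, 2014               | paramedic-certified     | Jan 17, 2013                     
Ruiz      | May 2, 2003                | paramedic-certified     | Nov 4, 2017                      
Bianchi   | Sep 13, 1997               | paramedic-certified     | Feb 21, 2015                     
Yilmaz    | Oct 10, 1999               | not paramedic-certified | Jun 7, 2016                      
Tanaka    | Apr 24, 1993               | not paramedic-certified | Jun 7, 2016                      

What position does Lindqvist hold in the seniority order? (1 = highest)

By date of promotion to current rank (earlier first): Vasquez (Oct 15, 2010); then Obi (Feb 22, 2012); then Lindqvist (Jan 17, 2013); then Marchetti (Aug 6, 2014); then Bianchi (Feb 21, 2015); then Tanaka and Yilmaz (both Jun 7, 2016); then Ruiz (Nov 4, 2017); then Halvorsen (Jul 24, 2019); then Sato (Apr 14, 2023).
Among Tanaka and Yilmaz, by date of academy graduation (earlier first): Tanaka (Apr 24, 1993) before Yilmaz (Oct 10, 1999).
Order: Vasquez, Obi, Lindqvist, Marchetti, Bianchi, Tanaka, Yilmaz, Ruiz, Halvorsen, Sato. So position 3.

3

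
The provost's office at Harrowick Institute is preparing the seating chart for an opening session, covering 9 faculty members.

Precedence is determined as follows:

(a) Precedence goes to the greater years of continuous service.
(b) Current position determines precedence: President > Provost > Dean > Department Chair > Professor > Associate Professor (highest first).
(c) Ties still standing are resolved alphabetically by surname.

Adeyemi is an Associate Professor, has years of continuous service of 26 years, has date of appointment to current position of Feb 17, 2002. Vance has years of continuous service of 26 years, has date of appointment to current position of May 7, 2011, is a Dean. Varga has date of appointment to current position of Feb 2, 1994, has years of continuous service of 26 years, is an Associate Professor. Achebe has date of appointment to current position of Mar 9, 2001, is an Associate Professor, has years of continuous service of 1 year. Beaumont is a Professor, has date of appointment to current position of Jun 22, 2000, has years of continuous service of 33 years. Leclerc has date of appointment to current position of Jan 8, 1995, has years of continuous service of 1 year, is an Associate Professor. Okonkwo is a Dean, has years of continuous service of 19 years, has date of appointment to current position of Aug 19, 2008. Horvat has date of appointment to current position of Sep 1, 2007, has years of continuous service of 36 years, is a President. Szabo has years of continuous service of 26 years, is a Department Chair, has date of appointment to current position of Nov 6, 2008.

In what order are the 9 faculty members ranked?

Horvat, Beaumont, Vance, Szabo, Adeyemi, Varga, Okonkwo, Achebe, Leclerc

By years of continuous service (higher first): Horvat (36 years); then Beaumont (33 years); then Vance, Szabo, Adeyemi and Varga (each 26 years); then Okonkwo (19 years); then Achebe and Leclerc (both 1 year).
Among Vance, Szabo, Adeyemi and Varga, by current position: Vance (Dean) before Szabo (Department Chair) before Adeyemi and Varga (Associate Professor).
Among Adeyemi and Varga, alphabetically by surname: Adeyemi before Varga.
Achebe and Leclerc are each Associate Professor, so the next rule applies.
Among Achebe and Leclerc, alphabetically by surname: Achebe before Leclerc.
Full order: Horvat, Beaumont, Vance, Szabo, Adeyemi, Varga, Okonkwo, Achebe, Leclerc.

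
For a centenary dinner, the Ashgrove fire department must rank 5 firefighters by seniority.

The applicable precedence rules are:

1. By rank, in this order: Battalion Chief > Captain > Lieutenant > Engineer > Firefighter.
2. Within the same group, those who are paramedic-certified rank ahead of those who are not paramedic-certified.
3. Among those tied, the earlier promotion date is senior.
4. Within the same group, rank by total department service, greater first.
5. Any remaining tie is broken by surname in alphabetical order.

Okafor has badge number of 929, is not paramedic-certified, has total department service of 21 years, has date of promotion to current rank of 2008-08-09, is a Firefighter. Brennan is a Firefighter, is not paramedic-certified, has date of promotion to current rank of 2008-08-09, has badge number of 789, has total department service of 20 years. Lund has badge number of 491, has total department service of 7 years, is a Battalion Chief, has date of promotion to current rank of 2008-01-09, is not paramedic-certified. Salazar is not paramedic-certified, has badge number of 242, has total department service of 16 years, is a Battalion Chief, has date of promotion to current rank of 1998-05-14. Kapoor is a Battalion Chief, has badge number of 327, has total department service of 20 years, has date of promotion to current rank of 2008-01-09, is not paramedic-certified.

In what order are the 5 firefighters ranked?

Salazar, Kapoor, Lund, Okafor, Brennan

By rank: Salazar, Kapoor and Lund (Battalion Chief); then Okafor and Brennan (Firefighter).
Salazar, Kapoor and Lund are each not paramedic-certified, so the next rule applies.
Among Salazar, Kapoor and Lund, by date of promotion to current rank (earlier first): Salazar (1998-05-14) before Kapoor and Lund (2008-01-09).
Among Kapoor and Lund, by total department service (higher first): Kapoor (20 years) before Lund (7 years).
Okafor and Brennan are each not paramedic-certified, so the next rule applies.
Okafor and Brennan both have date of promotion to current rank 2008-08-09, so the next rule applies.
Among Okafor and Brennan, by total department service (higher first): Okafor (21 years) before Brennan (20 years).
Full order: Salazar, Kapoor, Lund, Okafor, Brennan.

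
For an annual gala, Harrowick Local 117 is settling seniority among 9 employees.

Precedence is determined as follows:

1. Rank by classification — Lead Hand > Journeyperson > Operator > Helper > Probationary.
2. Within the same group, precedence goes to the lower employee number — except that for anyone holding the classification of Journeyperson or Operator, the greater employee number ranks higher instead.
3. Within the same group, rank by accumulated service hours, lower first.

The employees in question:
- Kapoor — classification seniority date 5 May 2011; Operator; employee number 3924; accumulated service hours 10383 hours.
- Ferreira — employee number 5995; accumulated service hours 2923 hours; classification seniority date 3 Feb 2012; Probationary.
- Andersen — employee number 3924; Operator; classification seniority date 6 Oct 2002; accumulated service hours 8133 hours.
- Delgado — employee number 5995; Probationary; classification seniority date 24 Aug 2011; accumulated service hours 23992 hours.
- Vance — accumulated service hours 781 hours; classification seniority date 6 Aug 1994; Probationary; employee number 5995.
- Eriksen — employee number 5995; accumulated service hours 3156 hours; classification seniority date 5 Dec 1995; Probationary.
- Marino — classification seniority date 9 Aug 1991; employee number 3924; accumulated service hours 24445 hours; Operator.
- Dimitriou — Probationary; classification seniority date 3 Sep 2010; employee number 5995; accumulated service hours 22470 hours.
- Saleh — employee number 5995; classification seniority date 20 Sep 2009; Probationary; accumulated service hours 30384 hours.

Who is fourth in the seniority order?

Vance

By classification: Andersen, Kapoor and Marino (Operator); then Vance, Ferreira, Eriksen, Dimitriou, Delgado and Saleh (Probationary).
Andersen, Kapoor and Marino all have employee number 3924, so the next rule applies.
Among Andersen, Kapoor and Marino, by accumulated service hours (lower first): Andersen (8133 hours) before Kapoor (10383 hours) before Marino (24445 hours).
Vance, Ferreira, Eriksen, Dimitriou, Delgado and Saleh all have employee number 5995, so the next rule applies.
Among Vance, Ferreira, Eriksen, Dimitriou, Delgado and Saleh, by accumulated service hours (lower first): Vance (781 hours) before Ferreira (2923 hours) before Eriksen (3156 hours) before Dimitriou (22470 hours) before Delgado (23992 hours) before Saleh (30384 hours).
Order: Andersen, Kapoor, Marino, Vance, Ferreira, Eriksen, Dimitriou, Delgado, Saleh.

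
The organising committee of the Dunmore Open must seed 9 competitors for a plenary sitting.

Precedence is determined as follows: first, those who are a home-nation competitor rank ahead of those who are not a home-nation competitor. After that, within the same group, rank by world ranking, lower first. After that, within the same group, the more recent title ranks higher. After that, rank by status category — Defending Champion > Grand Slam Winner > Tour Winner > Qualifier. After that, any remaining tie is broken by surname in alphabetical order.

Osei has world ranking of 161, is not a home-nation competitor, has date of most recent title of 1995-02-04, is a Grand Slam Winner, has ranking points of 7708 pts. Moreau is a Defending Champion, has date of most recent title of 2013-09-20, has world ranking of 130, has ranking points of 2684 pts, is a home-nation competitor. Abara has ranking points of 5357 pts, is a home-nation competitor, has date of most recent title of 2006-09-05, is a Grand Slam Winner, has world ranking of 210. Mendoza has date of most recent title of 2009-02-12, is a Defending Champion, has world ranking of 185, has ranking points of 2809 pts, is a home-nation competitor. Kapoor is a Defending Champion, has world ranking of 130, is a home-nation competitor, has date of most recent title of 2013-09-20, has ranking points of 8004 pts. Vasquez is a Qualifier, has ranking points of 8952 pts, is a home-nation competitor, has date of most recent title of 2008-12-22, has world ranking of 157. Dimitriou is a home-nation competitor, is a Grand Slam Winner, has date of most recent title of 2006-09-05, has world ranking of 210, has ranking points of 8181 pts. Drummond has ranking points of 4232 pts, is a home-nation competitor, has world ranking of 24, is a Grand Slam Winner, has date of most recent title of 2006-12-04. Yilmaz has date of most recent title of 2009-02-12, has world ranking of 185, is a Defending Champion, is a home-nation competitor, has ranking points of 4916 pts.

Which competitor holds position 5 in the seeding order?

By the first rule: Drummond, Kapoor, Moreau, Vasquez, Mendoza, Yilmaz, Abara and Dimitriou (each a home-nation competitor); then Osei (not a home-nation competitor).
Among Drummond, Kapoor, Moreau, Vasquez, Mendoza, Yilmaz, Abara and Dimitriou, by world ranking (lower first): Drummond (24) before Kapoor and Moreau (130) before Vasquez (157) before Mendoza and Yilmaz (185) before Abara and Dimitriou (210).
Kapoor and Moreau both have date of most recent title 2013-09-20, so the next rule applies.
Kapoor and Moreau are each Defending Champion, so the next rule applies.
Among Kapoor and Moreau, alphabetically by surname: Kapoor before Moreau.
Mendoza and Yilmaz both have date of most recent title 2009-02-12, so the next rule applies.
Mendoza and Yilmaz are each Defending Champion, so the next rule applies.
Among Mendoza and Yilmaz, alphabetically by surname: Mendoza before Yilmaz.
Abara and Dimitriou both have date of most recent title 2006-09-05, so the next rule applies.
Abara and Dimitriou are each Grand Slam Winner, so the next rule applies.
Among Abara and Dimitriou, alphabetically by surname: Abara before Dimitriou.
Order: Drummond, Kapoor, Moreau, Vasquez, Mendoza, Yilmaz, Abara, Dimitriou, Osei.

Mendoza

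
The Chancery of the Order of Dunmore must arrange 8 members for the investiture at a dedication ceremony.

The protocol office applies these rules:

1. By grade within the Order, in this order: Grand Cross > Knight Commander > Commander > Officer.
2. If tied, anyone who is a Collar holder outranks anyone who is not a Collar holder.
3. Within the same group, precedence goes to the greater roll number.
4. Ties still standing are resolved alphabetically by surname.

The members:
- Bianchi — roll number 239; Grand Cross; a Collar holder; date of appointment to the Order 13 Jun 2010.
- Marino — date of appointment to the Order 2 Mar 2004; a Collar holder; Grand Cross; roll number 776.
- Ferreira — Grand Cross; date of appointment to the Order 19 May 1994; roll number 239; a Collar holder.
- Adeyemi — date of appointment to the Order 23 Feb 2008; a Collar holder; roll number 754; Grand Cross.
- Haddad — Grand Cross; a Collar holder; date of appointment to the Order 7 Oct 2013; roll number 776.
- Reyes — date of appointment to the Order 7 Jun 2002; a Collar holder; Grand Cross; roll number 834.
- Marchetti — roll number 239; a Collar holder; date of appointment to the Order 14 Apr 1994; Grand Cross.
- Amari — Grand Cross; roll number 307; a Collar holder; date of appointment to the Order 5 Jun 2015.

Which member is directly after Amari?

Bianchi

By grade within the Order: Reyes, Haddad, Marino, Adeyemi, Amari, Bianchi, Ferreira and Marchetti (Grand Cross).
Reyes, Haddad, Marino, Adeyemi, Amari, Bianchi, Ferreira and Marchetti are each a Collar holder, so the next rule applies.
Among Reyes, Haddad, Marino, Adeyemi, Amari, Bianchi, Ferreira and Marchetti, by roll number (higher first): Reyes (834) before Haddad and Marino (776) before Adeyemi (754) before Amari (307) before Bianchi, Ferreira and Marchetti (239).
Among Haddad and Marino, alphabetically by surname: Haddad before Marino.
Among Bianchi, Ferreira and Marchetti, alphabetically by surname: Bianchi before Ferreira before Marchetti.
Order: Reyes, Haddad, Marino, Adeyemi, Amari, Bianchi, Ferreira, Marchetti.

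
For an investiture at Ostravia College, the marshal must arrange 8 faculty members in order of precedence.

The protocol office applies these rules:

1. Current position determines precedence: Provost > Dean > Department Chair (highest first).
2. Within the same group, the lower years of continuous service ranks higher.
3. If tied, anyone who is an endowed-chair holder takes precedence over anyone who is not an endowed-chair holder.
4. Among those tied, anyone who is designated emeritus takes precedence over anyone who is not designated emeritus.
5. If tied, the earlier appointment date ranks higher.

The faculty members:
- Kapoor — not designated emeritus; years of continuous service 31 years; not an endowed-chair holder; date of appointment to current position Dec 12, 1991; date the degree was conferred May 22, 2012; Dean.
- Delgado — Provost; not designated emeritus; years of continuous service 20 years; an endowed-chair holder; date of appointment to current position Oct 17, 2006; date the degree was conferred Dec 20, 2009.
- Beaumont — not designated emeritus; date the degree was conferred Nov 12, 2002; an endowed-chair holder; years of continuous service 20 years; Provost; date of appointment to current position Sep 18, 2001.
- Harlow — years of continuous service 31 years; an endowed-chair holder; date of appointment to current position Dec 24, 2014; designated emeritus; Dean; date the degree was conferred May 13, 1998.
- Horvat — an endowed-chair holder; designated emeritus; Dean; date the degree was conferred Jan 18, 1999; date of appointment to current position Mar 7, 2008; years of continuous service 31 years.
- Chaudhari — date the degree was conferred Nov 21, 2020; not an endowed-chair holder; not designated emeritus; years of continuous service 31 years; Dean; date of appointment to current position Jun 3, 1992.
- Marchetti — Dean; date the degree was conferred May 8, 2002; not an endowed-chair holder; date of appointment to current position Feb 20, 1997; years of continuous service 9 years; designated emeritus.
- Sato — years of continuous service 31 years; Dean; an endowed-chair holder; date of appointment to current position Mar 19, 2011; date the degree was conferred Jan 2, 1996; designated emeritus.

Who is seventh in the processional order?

Kapoor

By current position: Beaumont and Delgado (Provost); then Marchetti, Horvat, Sato, Harlow, Kapoor and Chaudhari (Dean).
Beaumont and Delgado both have years of continuous service 20 years, so the next rule applies.
Beaumont and Delgado are each an endowed-chair holder, so the next rule applies.
Beaumont and Delgado are each not designated emeritus, so the next rule applies.
Among Beaumont and Delgado, by date of appointment to current position (earlier first): Beaumont (Sep 18, 2001) before Delgado (Oct 17, 2006).
Among Marchetti, Horvat, Sato, Harlow, Kapoor and Chaudhari, by years of continuous service (lower first): Marchetti (9 years) before Horvat, Sato, Harlow, Kapoor and Chaudhari (31 years).
Among Horvat, Sato, Harlow, Kapoor and Chaudhari, an endowed-chair holder before not an endowed-chair holder: Horvat, Sato and Harlow (an endowed-chair holder) before Kapoor and Chaudhari (not an endowed-chair holder).
Horvat, Sato and Harlow are each designated emeritus, so the next rule applies.
Among Horvat, Sato and Harlow, by date of appointment to current position (earlier first): Horvat (Mar 7, 2008) before Sato (Mar 19, 2011) before Harlow (Dec 24, 2014).
Kapoor and Chaudhari are each not designated emeritus, so the next rule applies.
Among Kapoor and Chaudhari, by date of appointment to current position (earlier first): Kapoor (Dec 12, 1991) before Chaudhari (Jun 3, 1992).
Order: Beaumont, Delgado, Marchetti, Horvat, Sato, Harlow, Kapoor, Chaudhari.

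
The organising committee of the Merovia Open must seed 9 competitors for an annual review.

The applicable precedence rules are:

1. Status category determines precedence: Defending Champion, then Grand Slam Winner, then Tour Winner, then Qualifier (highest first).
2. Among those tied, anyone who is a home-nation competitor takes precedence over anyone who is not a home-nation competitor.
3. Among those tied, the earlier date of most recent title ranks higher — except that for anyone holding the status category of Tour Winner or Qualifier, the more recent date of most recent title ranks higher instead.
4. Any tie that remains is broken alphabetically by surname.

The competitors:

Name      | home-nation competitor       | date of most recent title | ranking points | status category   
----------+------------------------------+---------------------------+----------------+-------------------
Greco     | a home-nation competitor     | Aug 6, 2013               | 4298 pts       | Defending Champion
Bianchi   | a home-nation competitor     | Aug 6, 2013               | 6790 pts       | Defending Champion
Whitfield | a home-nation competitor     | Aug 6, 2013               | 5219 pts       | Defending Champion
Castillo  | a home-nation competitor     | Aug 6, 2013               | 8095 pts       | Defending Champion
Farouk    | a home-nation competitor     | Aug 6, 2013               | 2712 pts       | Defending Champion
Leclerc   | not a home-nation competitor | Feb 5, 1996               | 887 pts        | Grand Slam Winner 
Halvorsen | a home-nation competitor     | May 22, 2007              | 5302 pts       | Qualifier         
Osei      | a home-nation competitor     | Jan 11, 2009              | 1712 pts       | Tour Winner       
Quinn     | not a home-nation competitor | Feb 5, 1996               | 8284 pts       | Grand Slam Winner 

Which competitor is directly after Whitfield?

Leclerc

By status category: Bianchi, Castillo, Farouk, Greco and Whitfield (Defending Champion); then Leclerc and Quinn (Grand Slam Winner); then Osei (Tour Winner); then Halvorsen (Qualifier).
Bianchi, Castillo, Farouk, Greco and Whitfield are each a home-nation competitor, so the next rule applies.
Bianchi, Castillo, Farouk, Greco and Whitfield all have date of most recent title Aug 6, 2013, so the next rule applies.
Among Bianchi, Castillo, Farouk, Greco and Whitfield, alphabetically by surname: Bianchi before Castillo before Farouk before Greco before Whitfield.
Leclerc and Quinn are each not a home-nation competitor, so the next rule applies.
Leclerc and Quinn both have date of most recent title Feb 5, 1996, so the next rule applies.
Among Leclerc and Quinn, alphabetically by surname: Leclerc before Quinn.
Order: Bianchi, Castillo, Farouk, Greco, Whitfield, Leclerc, Quinn, Osei, Halvorsen.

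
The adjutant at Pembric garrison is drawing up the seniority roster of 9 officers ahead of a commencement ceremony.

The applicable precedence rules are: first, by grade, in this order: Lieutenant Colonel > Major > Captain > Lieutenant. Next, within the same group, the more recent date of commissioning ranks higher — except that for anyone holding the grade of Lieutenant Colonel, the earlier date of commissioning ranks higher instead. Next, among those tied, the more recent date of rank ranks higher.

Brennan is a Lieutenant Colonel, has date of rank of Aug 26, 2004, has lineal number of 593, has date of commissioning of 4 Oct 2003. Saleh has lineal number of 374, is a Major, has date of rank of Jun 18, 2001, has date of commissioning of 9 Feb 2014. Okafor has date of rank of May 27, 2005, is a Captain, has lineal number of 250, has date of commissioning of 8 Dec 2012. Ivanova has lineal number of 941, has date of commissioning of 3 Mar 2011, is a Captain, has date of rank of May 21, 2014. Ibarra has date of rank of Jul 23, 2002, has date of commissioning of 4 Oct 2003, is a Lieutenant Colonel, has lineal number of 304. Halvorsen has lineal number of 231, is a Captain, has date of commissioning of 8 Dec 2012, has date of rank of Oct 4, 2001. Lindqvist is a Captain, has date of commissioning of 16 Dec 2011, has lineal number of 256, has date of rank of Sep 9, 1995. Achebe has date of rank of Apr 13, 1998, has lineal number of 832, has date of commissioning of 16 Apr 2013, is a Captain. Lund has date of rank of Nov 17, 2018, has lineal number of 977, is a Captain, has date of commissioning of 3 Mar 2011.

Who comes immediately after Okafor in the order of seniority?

Halvorsen

By grade: Brennan and Ibarra (Lieutenant Colonel); then Saleh (Major); then Achebe, Okafor, Halvorsen, Lindqvist, Lund and Ivanova (Captain).
Brennan and Ibarra both have date of commissioning 4 Oct 2003, so the next rule applies.
Among Brennan and Ibarra, by date of rank (later first): Brennan (Aug 26, 2004) before Ibarra (Jul 23, 2002).
Among Achebe, Okafor, Halvorsen, Lindqvist, Lund and Ivanova, by date of commissioning (later first): Achebe (16 Apr 2013) before Okafor and Halvorsen (8 Dec 2012) before Lindqvist (16 Dec 2011) before Lund and Ivanova (3 Mar 2011).
Among Okafor and Halvorsen, by date of rank (later first): Okafor (May 27, 2005) before Halvorsen (Oct 4, 2001).
Among Lund and Ivanova, by date of rank (later first): Lund (Nov 17, 2018) before Ivanova (May 21, 2014).
Order: Brennan, Ibarra, Saleh, Achebe, Okafor, Halvorsen, Lindqvist, Lund, Ivanova.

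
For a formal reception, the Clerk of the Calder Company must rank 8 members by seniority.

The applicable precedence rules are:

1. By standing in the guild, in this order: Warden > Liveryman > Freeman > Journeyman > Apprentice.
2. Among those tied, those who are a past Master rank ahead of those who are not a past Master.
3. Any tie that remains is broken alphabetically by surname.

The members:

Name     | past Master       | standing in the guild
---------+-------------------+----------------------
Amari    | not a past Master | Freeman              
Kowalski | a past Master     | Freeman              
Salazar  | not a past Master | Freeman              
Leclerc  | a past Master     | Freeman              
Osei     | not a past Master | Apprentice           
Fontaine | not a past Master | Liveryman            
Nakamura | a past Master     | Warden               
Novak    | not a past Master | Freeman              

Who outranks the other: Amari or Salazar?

By standing in the guild: Nakamura (Warden); then Fontaine (Liveryman); then Kowalski, Leclerc, Amari, Novak and Salazar (Freeman); then Osei (Apprentice).
Among Kowalski, Leclerc, Amari, Novak and Salazar, a past Master before not a past Master: Kowalski and Leclerc (a past Master) before Amari, Novak and Salazar (not a past Master).
Among Kowalski and Leclerc, alphabetically by surname: Kowalski before Leclerc.
Among Amari, Novak and Salazar, alphabetically by surname: Amari before Novak before Salazar.
So Amari takes precedence.

Amari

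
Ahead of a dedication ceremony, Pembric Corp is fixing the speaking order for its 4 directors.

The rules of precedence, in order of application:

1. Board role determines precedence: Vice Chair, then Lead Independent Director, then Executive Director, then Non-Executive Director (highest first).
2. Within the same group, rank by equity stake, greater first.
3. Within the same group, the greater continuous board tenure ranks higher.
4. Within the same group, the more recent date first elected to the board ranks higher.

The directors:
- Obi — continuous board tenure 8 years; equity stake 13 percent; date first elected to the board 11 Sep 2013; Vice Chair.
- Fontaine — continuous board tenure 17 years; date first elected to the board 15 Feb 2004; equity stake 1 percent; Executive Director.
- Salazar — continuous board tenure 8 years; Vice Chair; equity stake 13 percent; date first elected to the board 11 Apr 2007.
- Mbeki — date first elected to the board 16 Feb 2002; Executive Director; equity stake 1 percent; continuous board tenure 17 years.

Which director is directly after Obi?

By board role: Obi and Salazar (Vice Chair); then Fontaine and Mbeki (Executive Director).
Obi and Salazar both have equity stake 13 percent, so the next rule applies.
Obi and Salazar both have continuous board tenure 8 years, so the next rule applies.
Among Obi and Salazar, by date first elected to the board (later first): Obi (11 Sep 2013) before Salazar (11 Apr 2007).
Fontaine and Mbeki both have equity stake 1 percent, so the next rule applies.
Fontaine and Mbeki both have continuous board tenure 17 years, so the next rule applies.
Among Fontaine and Mbeki, by date first elected to the board (later first): Fontaine (15 Feb 2004) before Mbeki (16 Feb 2002).
Order: Obi, Salazar, Fontaine, Mbeki.

Salazar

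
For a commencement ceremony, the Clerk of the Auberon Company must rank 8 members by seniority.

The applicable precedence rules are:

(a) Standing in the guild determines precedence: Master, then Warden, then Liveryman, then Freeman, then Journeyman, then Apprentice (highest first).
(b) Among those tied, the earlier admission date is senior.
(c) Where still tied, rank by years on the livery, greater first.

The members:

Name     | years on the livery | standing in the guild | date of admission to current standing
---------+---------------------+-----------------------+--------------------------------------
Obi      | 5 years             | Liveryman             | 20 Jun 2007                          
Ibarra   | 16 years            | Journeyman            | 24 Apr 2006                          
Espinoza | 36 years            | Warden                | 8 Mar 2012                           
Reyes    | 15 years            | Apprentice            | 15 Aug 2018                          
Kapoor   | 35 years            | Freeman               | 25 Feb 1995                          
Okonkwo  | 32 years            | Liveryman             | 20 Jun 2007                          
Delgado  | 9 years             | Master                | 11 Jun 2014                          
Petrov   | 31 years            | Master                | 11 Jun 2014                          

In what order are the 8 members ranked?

By standing in the guild: Petrov and Delgado (Master); then Espinoza (Warden); then Okonkwo and Obi (Liveryman); then Kapoor (Freeman); then Ibarra (Journeyman); then Reyes (Apprentice).
Petrov and Delgado both have date of admission to current standing 11 Jun 2014, so the next rule applies.
Among Petrov and Delgado, by years on the livery (higher first): Petrov (31 years) before Delgado (9 years).
Okonkwo and Obi both have date of admission to current standing 20 Jun 2007, so the next rule applies.
Among Okonkwo and Obi, by years on the livery (higher first): Okonkwo (32 years) before Obi (5 years).
Full order: Petrov, Delgado, Espinoza, Okonkwo, Obi, Kapoor, Ibarra, Reyes.

Petrov, Delgado, Espinoza, Okonkwo, Obi, Kapoor, Ibarra, Reyes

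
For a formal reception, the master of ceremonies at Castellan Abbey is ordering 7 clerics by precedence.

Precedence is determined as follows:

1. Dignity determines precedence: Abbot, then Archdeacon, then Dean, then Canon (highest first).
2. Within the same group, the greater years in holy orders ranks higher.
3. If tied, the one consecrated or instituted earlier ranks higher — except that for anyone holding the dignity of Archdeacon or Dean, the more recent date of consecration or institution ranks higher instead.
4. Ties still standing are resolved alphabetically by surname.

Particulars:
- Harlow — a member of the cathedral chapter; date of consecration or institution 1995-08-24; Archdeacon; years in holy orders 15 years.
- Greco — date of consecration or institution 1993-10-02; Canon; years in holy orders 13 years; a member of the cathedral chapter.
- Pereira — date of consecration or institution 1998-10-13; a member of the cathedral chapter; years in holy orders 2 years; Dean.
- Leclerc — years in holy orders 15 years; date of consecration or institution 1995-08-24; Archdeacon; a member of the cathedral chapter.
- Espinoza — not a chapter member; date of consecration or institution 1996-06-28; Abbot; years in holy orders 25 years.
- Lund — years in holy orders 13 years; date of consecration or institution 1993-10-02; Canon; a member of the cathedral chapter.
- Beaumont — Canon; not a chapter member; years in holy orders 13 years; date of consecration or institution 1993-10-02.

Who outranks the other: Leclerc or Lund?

By dignity: Espinoza (Abbot); then Harlow and Leclerc (Archdeacon); then Pereira (Dean); then Beaumont, Greco and Lund (Canon).
Harlow and Leclerc both have years in holy orders 15 years, so the next rule applies.
Harlow and Leclerc both have date of consecration or institution 1995-08-24, so the next rule applies.
Among Harlow and Leclerc, alphabetically by surname: Harlow before Leclerc.
Beaumont, Greco and Lund all have years in holy orders 13 years, so the next rule applies.
Beaumont, Greco and Lund all have date of consecration or institution 1993-10-02, so the next rule applies.
Among Beaumont, Greco and Lund, alphabetically by surname: Beaumont before Greco before Lund.
So Leclerc takes precedence.

Leclerc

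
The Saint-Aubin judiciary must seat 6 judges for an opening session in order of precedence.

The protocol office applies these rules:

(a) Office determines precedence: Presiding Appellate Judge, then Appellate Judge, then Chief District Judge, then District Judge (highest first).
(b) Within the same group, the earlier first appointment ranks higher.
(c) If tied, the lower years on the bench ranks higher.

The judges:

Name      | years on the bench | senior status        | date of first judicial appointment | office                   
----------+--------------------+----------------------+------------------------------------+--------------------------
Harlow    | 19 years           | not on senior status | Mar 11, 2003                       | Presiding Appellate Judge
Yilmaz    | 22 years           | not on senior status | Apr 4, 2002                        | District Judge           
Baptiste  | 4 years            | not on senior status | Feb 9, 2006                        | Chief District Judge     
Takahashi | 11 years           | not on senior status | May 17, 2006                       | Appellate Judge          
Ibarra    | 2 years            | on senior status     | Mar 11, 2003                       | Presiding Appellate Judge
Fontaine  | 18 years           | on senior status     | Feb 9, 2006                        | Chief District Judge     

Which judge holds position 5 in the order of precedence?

By office: Ibarra and Harlow (Presiding Appellate Judge); then Takahashi (Appellate Judge); then Baptiste and Fontaine (Chief District Judge); then Yilmaz (District Judge).
Ibarra and Harlow both have date of first judicial appointment Mar 11, 2003, so the next rule applies.
Among Ibarra and Harlow, by years on the bench (lower first): Ibarra (2 years) before Harlow (19 years).
Baptiste and Fontaine both have date of first judicial appointment Feb 9, 2006, so the next rule applies.
Among Baptiste and Fontaine, by years on the bench (lower first): Baptiste (4 years) before Fontaine (18 years).
Order: Ibarra, Harlow, Takahashi, Baptiste, Fontaine, Yilmaz.

Fontaine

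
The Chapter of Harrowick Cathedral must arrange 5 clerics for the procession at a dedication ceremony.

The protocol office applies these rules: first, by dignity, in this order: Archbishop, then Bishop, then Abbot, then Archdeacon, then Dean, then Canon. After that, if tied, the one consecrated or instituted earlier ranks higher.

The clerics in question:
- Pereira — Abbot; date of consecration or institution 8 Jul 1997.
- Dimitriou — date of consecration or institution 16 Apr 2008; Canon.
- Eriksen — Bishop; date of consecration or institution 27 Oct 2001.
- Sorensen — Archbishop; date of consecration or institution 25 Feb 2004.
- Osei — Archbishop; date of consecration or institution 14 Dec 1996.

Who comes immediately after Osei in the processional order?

Sorensen

By dignity: Osei and Sorensen (Archbishop); then Eriksen (Bishop); then Pereira (Abbot); then Dimitriou (Canon).
Among Osei and Sorensen, by date of consecration or institution (earlier first): Osei (14 Dec 1996) before Sorensen (25 Feb 2004).
Order: Osei, Sorensen, Eriksen, Pereira, Dimitriou.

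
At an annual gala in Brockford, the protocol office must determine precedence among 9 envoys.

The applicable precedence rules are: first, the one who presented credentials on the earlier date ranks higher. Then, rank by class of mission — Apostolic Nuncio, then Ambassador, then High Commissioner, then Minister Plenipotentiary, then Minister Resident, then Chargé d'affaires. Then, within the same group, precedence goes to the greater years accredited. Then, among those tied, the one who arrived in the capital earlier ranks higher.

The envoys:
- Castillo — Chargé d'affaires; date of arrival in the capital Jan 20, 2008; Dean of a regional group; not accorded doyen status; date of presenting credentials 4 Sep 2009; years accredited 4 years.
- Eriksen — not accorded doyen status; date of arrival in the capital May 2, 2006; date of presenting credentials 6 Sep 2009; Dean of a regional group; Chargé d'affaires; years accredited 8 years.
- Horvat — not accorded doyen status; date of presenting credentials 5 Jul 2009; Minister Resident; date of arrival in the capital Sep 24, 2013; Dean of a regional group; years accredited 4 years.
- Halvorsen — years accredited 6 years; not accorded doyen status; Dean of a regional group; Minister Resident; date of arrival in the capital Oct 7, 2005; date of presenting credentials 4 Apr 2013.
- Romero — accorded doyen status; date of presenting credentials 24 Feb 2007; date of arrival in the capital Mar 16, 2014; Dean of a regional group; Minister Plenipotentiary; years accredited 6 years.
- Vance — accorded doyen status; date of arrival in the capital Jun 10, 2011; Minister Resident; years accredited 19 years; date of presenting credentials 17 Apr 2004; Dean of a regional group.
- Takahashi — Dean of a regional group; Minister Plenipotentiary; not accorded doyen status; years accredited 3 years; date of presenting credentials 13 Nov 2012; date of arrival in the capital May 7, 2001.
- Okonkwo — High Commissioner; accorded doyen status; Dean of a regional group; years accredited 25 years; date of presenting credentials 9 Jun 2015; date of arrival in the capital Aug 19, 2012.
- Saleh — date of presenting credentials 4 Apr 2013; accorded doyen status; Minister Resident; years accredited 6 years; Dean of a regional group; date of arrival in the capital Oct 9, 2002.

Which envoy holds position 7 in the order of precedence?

By date of presenting credentials (earlier first): Vance (17 Apr 2004); then Romero (24 Feb 2007); then Horvat (5 Jul 2009); then Castillo (4 Sep 2009); then Eriksen (6 Sep 2009); then Takahashi (13 Nov 2012); then Saleh and Halvorsen (both 4 Apr 2013); then Okonkwo (9 Jun 2015).
Saleh and Halvorsen are each Minister Resident, so the next rule applies.
Saleh and Halvorsen both have years accredited 6 years, so the next rule applies.
Among Saleh and Halvorsen, by date of arrival in the capital (earlier first): Saleh (Oct 9, 2002) before Halvorsen (Oct 7, 2005).
Order: Vance, Romero, Horvat, Castillo, Eriksen, Takahashi, Saleh, Halvorsen, Okonkwo.

Saleh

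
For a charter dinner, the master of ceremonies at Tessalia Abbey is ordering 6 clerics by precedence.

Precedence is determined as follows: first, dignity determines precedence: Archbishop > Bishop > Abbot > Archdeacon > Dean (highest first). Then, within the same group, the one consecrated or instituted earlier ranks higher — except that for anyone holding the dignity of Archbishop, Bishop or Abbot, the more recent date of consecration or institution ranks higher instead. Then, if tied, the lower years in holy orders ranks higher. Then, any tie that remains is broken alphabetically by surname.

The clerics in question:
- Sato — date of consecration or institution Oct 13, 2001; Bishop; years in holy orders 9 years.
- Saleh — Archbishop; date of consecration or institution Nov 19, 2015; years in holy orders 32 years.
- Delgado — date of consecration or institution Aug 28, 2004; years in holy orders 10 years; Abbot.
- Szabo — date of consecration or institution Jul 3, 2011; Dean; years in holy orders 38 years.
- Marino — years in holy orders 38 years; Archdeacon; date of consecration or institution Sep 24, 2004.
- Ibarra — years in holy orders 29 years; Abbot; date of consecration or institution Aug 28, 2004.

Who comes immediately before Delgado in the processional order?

Sato

By dignity: Saleh (Archbishop); then Sato (Bishop); then Delgado and Ibarra (Abbot); then Marino (Archdeacon); then Szabo (Dean).
Delgado and Ibarra both have date of consecration or institution Aug 28, 2004, so the next rule applies.
Among Delgado and Ibarra, by years in holy orders (lower first): Delgado (10 years) before Ibarra (29 years).
Order: Saleh, Sato, Delgado, Ibarra, Marino, Szabo.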